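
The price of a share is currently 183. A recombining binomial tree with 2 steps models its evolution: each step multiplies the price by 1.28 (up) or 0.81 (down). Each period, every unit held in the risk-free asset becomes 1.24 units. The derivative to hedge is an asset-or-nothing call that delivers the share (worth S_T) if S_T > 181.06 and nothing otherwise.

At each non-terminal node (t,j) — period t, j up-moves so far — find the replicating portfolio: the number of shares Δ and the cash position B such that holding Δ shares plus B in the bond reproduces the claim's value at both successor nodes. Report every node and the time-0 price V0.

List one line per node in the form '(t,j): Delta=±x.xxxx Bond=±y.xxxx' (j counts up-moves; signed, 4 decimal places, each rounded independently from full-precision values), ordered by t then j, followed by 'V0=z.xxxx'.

Risk-neutral probability p* = (R−d)/(u−d) = (1.24−0.81)/(1.28−0.81) = 0.9149.
Terminal payoffs: V(2,0)=0.0000, V(2,1)=189.7344, V(2,2)=299.8272
  t=1,j=0: stock 148.2300 → up 189.7344 (V=189.7344), down 120.0663 (V=0.0000). Price 139.9893; hedge Δ=2.7234, bond B=-263.7009.
  t=1,j=1: stock 234.2400 → up 299.8272 (V=299.8272), down 189.7344 (V=189.7344). Price 234.2400; hedge Δ=1.0000, bond B=0.0000.
  t=0,j=0: stock 183.0000 → up 234.2400 (V=234.2400), down 148.2300 (V=139.9893). Price 182.4344; hedge Δ=1.0958, bond B=-18.0989.
Root portfolio cost Δ·183+B reproduces V0=182.4344.

(0,0): Delta=1.0958 Bond=-18.0989
(1,0): Delta=2.7234 Bond=-263.7009
(1,1): Delta=1.0000 Bond=0.0000
V0=182.4344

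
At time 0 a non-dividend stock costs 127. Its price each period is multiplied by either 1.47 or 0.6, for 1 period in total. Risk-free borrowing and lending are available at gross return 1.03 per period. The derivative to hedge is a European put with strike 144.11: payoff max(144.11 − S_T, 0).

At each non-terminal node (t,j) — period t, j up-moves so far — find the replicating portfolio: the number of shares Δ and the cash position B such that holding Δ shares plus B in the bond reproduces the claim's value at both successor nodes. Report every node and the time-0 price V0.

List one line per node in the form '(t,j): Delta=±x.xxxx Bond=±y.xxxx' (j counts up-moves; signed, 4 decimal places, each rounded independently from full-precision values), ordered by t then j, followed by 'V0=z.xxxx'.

Since d<R<u, set p* = (R−d)/(u−d) = 0.4943; price each node as the discounted p*-expectation of its children.
At expiry t=1: V(1,0)=67.9100, V(1,1)=0.0000
(0,0): S=127.0000. Δ = (V_up−V_dn)/(S_up−S_dn) = (0.0000−67.9100)/(186.6900−76.2000) = -0.6146. V = [p*·0.0000 + (1−p*)·67.9100]/1.03 = 33.3449. B = V − Δ·S = 111.4024.
Root portfolio cost Δ·127+B reproduces V0=33.3449.

(0,0): Delta=-0.6146 Bond=111.4024
V0=33.3449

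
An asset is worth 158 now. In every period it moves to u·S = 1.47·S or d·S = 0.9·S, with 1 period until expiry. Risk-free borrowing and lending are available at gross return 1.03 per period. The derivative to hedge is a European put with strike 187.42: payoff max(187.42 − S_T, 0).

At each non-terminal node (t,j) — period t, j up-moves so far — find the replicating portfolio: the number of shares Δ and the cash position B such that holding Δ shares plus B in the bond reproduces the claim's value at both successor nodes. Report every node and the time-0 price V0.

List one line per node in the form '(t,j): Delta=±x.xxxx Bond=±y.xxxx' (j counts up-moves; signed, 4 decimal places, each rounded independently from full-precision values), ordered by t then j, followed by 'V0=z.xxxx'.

Under the risk-neutral measure, an up-move has probability p* = (R−d)/(u−d) = 0.2281 and values discount at R = 1.03.
Terminal payoffs: V(1,0)=45.2200, V(1,1)=0.0000
  t=0,j=0: stock 158.0000 → up 232.2600 (V=0.0000), down 142.2000 (V=45.2200). Price 33.8900; hedge Δ=-0.5021, bond B=113.2233.
The time-0 hedge costs 33.8900, which is the no-arbitrage price.

(0,0): Delta=-0.5021 Bond=113.2233
V0=33.8900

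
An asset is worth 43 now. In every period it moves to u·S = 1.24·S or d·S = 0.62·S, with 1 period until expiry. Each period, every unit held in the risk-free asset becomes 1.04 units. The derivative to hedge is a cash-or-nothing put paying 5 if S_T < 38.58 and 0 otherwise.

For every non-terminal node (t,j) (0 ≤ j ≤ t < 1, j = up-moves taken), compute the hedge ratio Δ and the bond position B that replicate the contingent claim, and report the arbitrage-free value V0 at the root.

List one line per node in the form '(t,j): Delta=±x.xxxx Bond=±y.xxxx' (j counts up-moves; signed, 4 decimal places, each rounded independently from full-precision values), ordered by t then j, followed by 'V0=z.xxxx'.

The replicating-portfolio and risk-neutral prices coincide; use p* = (1.04−0.62)/(1.24−0.62) = 0.6774 for the latter.
Terminal payoffs: V(1,0)=5.0000, V(1,1)=0.0000
Node (0,0) S=43.0000: V=(p*·0.0000+(1−p*)·5.0000)/1.04=1.5509; Δ=(0.0000−5.0000)/(53.3200−26.6600)=-0.1875; B=V−Δ·S=9.6154
Root portfolio cost Δ·43+B reproduces V0=1.5509.

(0,0): Delta=-0.1875 Bond=9.6154
V0=1.5509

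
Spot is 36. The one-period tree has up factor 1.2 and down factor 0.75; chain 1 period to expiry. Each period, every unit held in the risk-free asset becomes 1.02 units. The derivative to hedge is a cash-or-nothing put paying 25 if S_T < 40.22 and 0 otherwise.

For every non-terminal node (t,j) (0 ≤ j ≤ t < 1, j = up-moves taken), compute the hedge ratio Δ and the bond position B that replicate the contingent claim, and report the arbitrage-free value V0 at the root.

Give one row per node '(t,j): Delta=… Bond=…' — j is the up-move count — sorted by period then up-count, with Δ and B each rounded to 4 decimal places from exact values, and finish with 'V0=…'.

(0,0): Delta=-1.5432 Bond=65.3595
V0=9.8039

No-arbitrage ⇒ martingale measure with p* = (R−d)/(u−d) = 0.6000.
Payoff layer (t=1): V(1,0)=25.0000, V(1,1)=0.0000
  t=0,j=0: stock 36.0000 → up 43.2000 (V=0.0000), down 27.0000 (V=25.0000). Price 9.8039; hedge Δ=-1.5432, bond B=65.3595.
Check: Δ(0,0)·S0 + B(0,0) = 9.8039 = V0.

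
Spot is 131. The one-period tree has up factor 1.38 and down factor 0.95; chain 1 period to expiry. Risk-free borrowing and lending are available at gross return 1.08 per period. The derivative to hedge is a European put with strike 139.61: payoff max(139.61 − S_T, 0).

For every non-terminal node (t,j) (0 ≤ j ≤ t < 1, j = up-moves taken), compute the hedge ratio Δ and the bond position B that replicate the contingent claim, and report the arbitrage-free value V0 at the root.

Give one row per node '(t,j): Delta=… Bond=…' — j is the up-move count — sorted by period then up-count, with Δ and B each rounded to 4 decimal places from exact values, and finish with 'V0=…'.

(0,0): Delta=-0.2691 Bond=45.0491
V0=9.7933

Under the risk-neutral measure, an up-move has probability p* = (R−d)/(u−d) = 0.3023 and values discount at R = 1.08.
Terminal payoffs: V(1,0)=15.1600, V(1,1)=0.0000
(0,0): S=131.0000. Δ = (V_up−V_dn)/(S_up−S_dn) = (0.0000−15.1600)/(180.7800−124.4500) = -0.2691. V = [p*·0.0000 + (1−p*)·15.1600]/1.08 = 9.7933. B = V − Δ·S = 45.0491.
Self-financing check: at every node Δ·S+B equals the discounted successor values.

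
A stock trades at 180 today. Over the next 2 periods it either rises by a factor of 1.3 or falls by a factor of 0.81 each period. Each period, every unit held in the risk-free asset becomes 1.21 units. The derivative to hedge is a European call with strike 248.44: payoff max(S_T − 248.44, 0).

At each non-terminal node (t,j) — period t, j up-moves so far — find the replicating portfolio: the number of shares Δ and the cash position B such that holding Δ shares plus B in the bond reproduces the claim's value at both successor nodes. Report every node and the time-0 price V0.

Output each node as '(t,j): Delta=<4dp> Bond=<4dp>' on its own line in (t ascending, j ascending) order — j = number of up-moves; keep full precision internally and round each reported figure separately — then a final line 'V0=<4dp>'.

The replicating-portfolio and risk-neutral prices coincide; use p* = (1.21−0.81)/(1.3−0.81) = 0.8163 for the latter.
At expiry t=2: V(2,0)=0.0000, V(2,1)=0.0000, V(2,2)=55.7600
  t=1,j=0: stock 145.8000 → up 189.5400 (V=0.0000), down 118.0980 (V=0.0000). Price 0.0000; hedge Δ=0.0000, bond B=0.0000.
  t=1,j=1: stock 234.0000 → up 304.2000 (V=55.7600), down 189.5400 (V=0.0000). Price 37.6185; hedge Δ=0.4863, bond B=-76.1774.
  t=0,j=0: stock 180.0000 → up 234.0000 (V=37.6185), down 145.8000 (V=0.0000). Price 25.3793; hedge Δ=0.4265, bond B=-51.3931.
The time-0 hedge costs 25.3793, which is the no-arbitrage price.

(0,0): Delta=0.4265 Bond=-51.3931
(1,0): Delta=0.0000 Bond=0.0000
(1,1): Delta=0.4863 Bond=-76.1774
V0=25.3793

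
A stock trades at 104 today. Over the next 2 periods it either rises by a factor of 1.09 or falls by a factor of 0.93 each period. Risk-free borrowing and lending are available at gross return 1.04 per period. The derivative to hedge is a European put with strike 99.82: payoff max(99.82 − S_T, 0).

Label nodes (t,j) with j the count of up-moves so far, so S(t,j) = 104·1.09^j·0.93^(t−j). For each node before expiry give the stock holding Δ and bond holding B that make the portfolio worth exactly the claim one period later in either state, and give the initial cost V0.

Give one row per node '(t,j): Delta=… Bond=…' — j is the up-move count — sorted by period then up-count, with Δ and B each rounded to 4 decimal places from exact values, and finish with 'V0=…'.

Under the risk-neutral measure, an up-move has probability p* = (R−d)/(u−d) = 0.6875 and values discount at R = 1.04.
At expiry t=2: V(2,0)=9.8704, V(2,1)=0.0000, V(2,2)=0.0000
(1,0): S=96.7200. Δ = (V_up−V_dn)/(S_up−S_dn) = (0.0000−9.8704)/(105.4248−89.9496) = -0.6378. V = [p*·0.0000 + (1−p*)·9.8704]/1.04 = 2.9659. B = V − Δ·S = 64.6559.
(1,1): S=113.3600. Δ = (V_up−V_dn)/(S_up−S_dn) = (0.0000−0.0000)/(123.5624−105.4248) = 0.0000. V = [p*·0.0000 + (1−p*)·0.0000]/1.04 = 0.0000. B = V − Δ·S = 0.0000.
(0,0): S=104.0000. Δ = (V_up−V_dn)/(S_up−S_dn) = (0.0000−2.9659)/(113.3600−96.7200) = -0.1782. V = [p*·0.0000 + (1−p*)·2.9659]/1.04 = 0.8912. B = V − Δ·S = 19.4278.
Check: Δ(0,0)·S0 + B(0,0) = 0.8912 = V0.

(0,0): Delta=-0.1782 Bond=19.4278
(1,0): Delta=-0.6378 Bond=64.6559
(1,1): Delta=0.0000 Bond=0.0000
V0=0.8912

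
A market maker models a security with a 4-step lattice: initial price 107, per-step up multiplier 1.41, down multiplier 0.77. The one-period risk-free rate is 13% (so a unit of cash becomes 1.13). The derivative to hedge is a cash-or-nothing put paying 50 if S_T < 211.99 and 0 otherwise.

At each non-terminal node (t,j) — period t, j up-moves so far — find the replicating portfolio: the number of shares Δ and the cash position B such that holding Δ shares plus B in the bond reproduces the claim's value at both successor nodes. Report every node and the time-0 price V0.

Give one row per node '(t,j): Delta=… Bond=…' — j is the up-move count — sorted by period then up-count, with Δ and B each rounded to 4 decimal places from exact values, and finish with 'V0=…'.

(0,0): Delta=-0.2101 Bond=40.5299
(1,0): Delta=-0.2350 Bond=47.8439
(1,1): Delta=-0.1996 Bond=44.2082
(2,0): Delta=0.0000 Bond=39.1573
(2,1): Delta=-0.3348 Bond=65.6574
(2,2): Delta=-0.1422 Bond=37.7425
(3,0): Delta=0.0000 Bond=44.2478
(3,1): Delta=0.0000 Bond=44.2478
(3,2): Delta=-0.4770 Bond=97.4834
(3,3): Delta=0.0000 Bond=0.0000
V0=18.0446

Since d<R<u, set p* = (R−d)/(u−d) = 0.5625; price each node as the discounted p*-expectation of its children.
Payoff layer (t=4): V(4,0)=50.0000, V(4,1)=50.0000, V(4,2)=50.0000, V(4,3)=0.0000, V(4,4)=0.0000
Node (3,0) S=48.8490: V=(p*·50.0000+(1−p*)·50.0000)/1.13=44.2478; Δ=(50.0000−50.0000)/(68.8771−37.6138)=0.0000; B=V−Δ·S=44.2478
Node (3,1) S=89.4508: V=(p*·50.0000+(1−p*)·50.0000)/1.13=44.2478; Δ=(50.0000−50.0000)/(126.1257−68.8771)=0.0000; B=V−Δ·S=44.2478
Node (3,2) S=163.7996: V=(p*·0.0000+(1−p*)·50.0000)/1.13=19.3584; Δ=(0.0000−50.0000)/(230.9574−126.1257)=-0.4770; B=V−Δ·S=97.4834
Node (3,3) S=299.9446: V=(p*·0.0000+(1−p*)·0.0000)/1.13=0.0000; Δ=(0.0000−0.0000)/(422.9220−230.9574)=0.0000; B=V−Δ·S=0.0000
Node (2,0) S=63.4403: V=(p*·44.2478+(1−p*)·44.2478)/1.13=39.1573; Δ=(44.2478−44.2478)/(89.4508−48.8490)=0.0000; B=V−Δ·S=39.1573
Node (2,1) S=116.1699: V=(p*·19.3584+(1−p*)·44.2478)/1.13=26.7677; Δ=(19.3584−44.2478)/(163.7996−89.4508)=-0.3348; B=V−Δ·S=65.6574
Node (2,2) S=212.7267: V=(p*·0.0000+(1−p*)·19.3584)/1.13=7.4950; Δ=(0.0000−19.3584)/(299.9446−163.7996)=-0.1422; B=V−Δ·S=37.7425
Node (1,0) S=82.3900: V=(p*·26.7677+(1−p*)·39.1573)/1.13=28.4851; Δ=(26.7677−39.1573)/(116.1699−63.4403)=-0.2350; B=V−Δ·S=47.8439
Node (1,1) S=150.8700: V=(p*·7.4950+(1−p*)·26.7677)/1.13=14.0945; Δ=(7.4950−26.7677)/(212.7267−116.1699)=-0.1996; B=V−Δ·S=44.2082
Node (0,0) S=107.0000: V=(p*·14.0945+(1−p*)·28.4851)/1.13=18.0446; Δ=(14.0945−28.4851)/(150.8700−82.3900)=-0.2101; B=V−Δ·S=40.5299
Each (Δ,B) replicates both successor values, so the strategy is self-financing and V0 is arbitrage-free.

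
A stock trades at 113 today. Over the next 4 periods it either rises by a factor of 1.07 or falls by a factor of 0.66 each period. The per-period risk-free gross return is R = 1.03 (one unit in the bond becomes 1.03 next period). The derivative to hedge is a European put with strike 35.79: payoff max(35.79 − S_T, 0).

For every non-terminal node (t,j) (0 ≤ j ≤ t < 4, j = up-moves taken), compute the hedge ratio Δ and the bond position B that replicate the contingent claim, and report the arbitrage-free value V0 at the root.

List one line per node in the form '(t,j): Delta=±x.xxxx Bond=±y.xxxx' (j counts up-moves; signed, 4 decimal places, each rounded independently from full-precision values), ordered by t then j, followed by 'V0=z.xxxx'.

Under the risk-neutral measure, an up-move has probability p* = (R−d)/(u−d) = 0.9024 and values discount at R = 1.03.
Terminal values V(4,·): V(4,0)=14.3485, V(4,1)=1.0289, V(4,2)=0.0000, V(4,3)=0.0000, V(4,4)=0.0000
(3,0): S=32.4870. Δ = (V_up−V_dn)/(S_up−S_dn) = (1.0289−14.3485)/(34.7611−21.4415) = -1.0000. V = [p*·1.0289 + (1−p*)·14.3485]/1.03 = 2.2605. B = V − Δ·S = 34.7476.
(3,1): S=52.6684. Δ = (V_up−V_dn)/(S_up−S_dn) = (0.0000−1.0289)/(56.3552−34.7611) = -0.0476. V = [p*·0.0000 + (1−p*)·1.0289]/1.03 = 0.0975. B = V − Δ·S = 2.6069.
(3,2): S=85.3866. Δ = (V_up−V_dn)/(S_up−S_dn) = (0.0000−0.0000)/(91.3637−56.3552) = 0.0000. V = [p*·0.0000 + (1−p*)·0.0000]/1.03 = 0.0000. B = V − Δ·S = 0.0000.
(3,3): S=138.4299. Δ = (V_up−V_dn)/(S_up−S_dn) = (0.0000−0.0000)/(148.1199−91.3637) = 0.0000. V = [p*·0.0000 + (1−p*)·0.0000]/1.03 = 0.0000. B = V − Δ·S = 0.0000.
(2,0): S=49.2228. Δ = (V_up−V_dn)/(S_up−S_dn) = (0.0975−2.2605)/(52.6684−32.4870) = -0.1072. V = [p*·0.0975 + (1−p*)·2.2605]/1.03 = 0.2995. B = V − Δ·S = 5.5753.
(2,1): S=79.8006. Δ = (V_up−V_dn)/(S_up−S_dn) = (0.0000−0.0975)/(85.3866−52.6684) = -0.0030. V = [p*·0.0000 + (1−p*)·0.0975]/1.03 = 0.0092. B = V − Δ·S = 0.2469.
(2,2): S=129.3737. Δ = (V_up−V_dn)/(S_up−S_dn) = (0.0000−0.0000)/(138.4299−85.3866) = 0.0000. V = [p*·0.0000 + (1−p*)·0.0000]/1.03 = 0.0000. B = V − Δ·S = 0.0000.
(1,0): S=74.5800. Δ = (V_up−V_dn)/(S_up−S_dn) = (0.0092−0.2995)/(79.8006−49.2228) = -0.0095. V = [p*·0.0092 + (1−p*)·0.2995]/1.03 = 0.0365. B = V − Δ·S = 0.7444.
(1,1): S=120.9100. Δ = (V_up−V_dn)/(S_up−S_dn) = (0.0000−0.0092)/(129.3737−79.8006) = -0.0002. V = [p*·0.0000 + (1−p*)·0.0092]/1.03 = 0.0009. B = V − Δ·S = 0.0234.
(0,0): S=113.0000. Δ = (V_up−V_dn)/(S_up−S_dn) = (0.0009−0.0365)/(120.9100−74.5800) = -0.0008. V = [p*·0.0009 + (1−p*)·0.0365]/1.03 = 0.0042. B = V − Δ·S = 0.0910.
Check: Δ(0,0)·S0 + B(0,0) = 0.0042 = V0.

(0,0): Delta=-0.0008 Bond=0.0910
(1,0): Delta=-0.0095 Bond=0.7444
(1,1): Delta=-0.0002 Bond=0.0234
(2,0): Delta=-0.1072 Bond=5.5753
(2,1): Delta=-0.0030 Bond=0.2469
(2,2): Delta=0.0000 Bond=0.0000
(3,0): Delta=-1.0000 Bond=34.7476
(3,1): Delta=-0.0476 Bond=2.6069
(3,2): Delta=0.0000 Bond=0.0000
(3,3): Delta=0.0000 Bond=0.0000
V0=0.0042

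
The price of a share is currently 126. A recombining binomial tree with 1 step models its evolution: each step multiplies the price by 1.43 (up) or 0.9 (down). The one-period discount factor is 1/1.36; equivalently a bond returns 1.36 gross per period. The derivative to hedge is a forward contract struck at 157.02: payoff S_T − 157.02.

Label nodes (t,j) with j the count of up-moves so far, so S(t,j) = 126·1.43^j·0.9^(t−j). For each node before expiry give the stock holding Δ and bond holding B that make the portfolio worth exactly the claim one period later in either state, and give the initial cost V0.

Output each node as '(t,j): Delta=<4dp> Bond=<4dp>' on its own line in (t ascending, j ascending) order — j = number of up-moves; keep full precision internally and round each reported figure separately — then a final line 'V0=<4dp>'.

(0,0): Delta=1.0000 Bond=-115.4559
V0=10.5441

Since d<R<u, set p* = (R−d)/(u−d) = 0.8679; price each node as the discounted p*-expectation of its children.
Terminal payoffs: V(1,0)=-43.6200, V(1,1)=23.1600
Node (0,0) S=126.0000: V=(p*·23.1600+(1−p*)·-43.6200)/1.36=10.5441; Δ=(23.1600−-43.6200)/(180.1800−113.4000)=1.0000; B=V−Δ·S=-115.4559
Each (Δ,B) replicates both successor values, so the strategy is self-financing and V0 is arbitrage-free.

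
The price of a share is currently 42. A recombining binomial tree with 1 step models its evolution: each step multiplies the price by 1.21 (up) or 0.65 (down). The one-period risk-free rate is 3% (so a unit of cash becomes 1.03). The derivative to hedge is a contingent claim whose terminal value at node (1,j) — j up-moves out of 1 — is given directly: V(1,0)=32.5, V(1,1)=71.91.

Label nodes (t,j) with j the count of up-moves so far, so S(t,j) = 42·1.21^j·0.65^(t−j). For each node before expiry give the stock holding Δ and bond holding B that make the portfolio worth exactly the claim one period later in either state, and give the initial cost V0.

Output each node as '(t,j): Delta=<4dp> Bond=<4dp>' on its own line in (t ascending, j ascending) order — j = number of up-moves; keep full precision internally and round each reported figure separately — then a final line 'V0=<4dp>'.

Under the risk-neutral measure, an up-move has probability p* = (R−d)/(u−d) = 0.6786 and values discount at R = 1.03.
At expiry t=1: V(1,0)=32.5000, V(1,1)=71.9100
Node (0,0) S=42.0000: V=(p*·71.9100+(1−p*)·32.5000)/1.03=57.5170; Δ=(71.9100−32.5000)/(50.8200−27.3000)=1.6756; B=V−Δ·S=-12.8580
The time-0 hedge costs 57.5170, which is the no-arbitrage price.

(0,0): Delta=1.6756 Bond=-12.8580
V0=57.5170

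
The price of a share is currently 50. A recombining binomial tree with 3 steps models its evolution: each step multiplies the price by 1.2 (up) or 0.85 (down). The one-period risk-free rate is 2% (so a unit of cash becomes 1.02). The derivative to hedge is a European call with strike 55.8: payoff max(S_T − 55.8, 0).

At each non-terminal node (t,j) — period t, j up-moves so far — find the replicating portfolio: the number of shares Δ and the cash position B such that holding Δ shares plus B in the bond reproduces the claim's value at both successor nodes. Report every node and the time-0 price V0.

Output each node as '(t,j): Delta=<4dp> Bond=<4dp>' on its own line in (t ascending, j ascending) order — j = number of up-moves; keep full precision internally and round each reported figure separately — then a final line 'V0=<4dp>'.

(0,0): Delta=0.4747 Bond=-18.5789
(1,0): Delta=0.1729 Bond=-6.1224
(1,1): Delta=0.7011 Bond=-32.5330
(2,0): Delta=0.0000 Bond=0.0000
(2,1): Delta=0.3025 Bond=-12.8571
(2,2): Delta=1.0000 Bond=-54.7059
V0=5.1563

No-arbitrage ⇒ martingale measure with p* = (R−d)/(u−d) = 0.4857.
Payoff layer (t=3): V(3,0)=0.0000, V(3,1)=0.0000, V(3,2)=5.4000, V(3,3)=30.6000
Node (2,0) S=36.1250: V=(p*·0.0000+(1−p*)·0.0000)/1.02=0.0000; Δ=(0.0000−0.0000)/(43.3500−30.7062)=0.0000; B=V−Δ·S=0.0000
Node (2,1) S=51.0000: V=(p*·5.4000+(1−p*)·0.0000)/1.02=2.5714; Δ=(5.4000−0.0000)/(61.2000−43.3500)=0.3025; B=V−Δ·S=-12.8571
Node (2,2) S=72.0000: V=(p*·30.6000+(1−p*)·5.4000)/1.02=17.2941; Δ=(30.6000−5.4000)/(86.4000−61.2000)=1.0000; B=V−Δ·S=-54.7059
Node (1,0) S=42.5000: V=(p*·2.5714+(1−p*)·0.0000)/1.02=1.2245; Δ=(2.5714−0.0000)/(51.0000−36.1250)=0.1729; B=V−Δ·S=-6.1224
Node (1,1) S=60.0000: V=(p*·17.2941+(1−p*)·2.5714)/1.02=9.5318; Δ=(17.2941−2.5714)/(72.0000−51.0000)=0.7011; B=V−Δ·S=-32.5330
Node (0,0) S=50.0000: V=(p*·9.5318+(1−p*)·1.2245)/1.02=5.1563; Δ=(9.5318−1.2245)/(60.0000−42.5000)=0.4747; B=V−Δ·S=-18.5789
Root portfolio cost Δ·50+B reproduces V0=5.1563.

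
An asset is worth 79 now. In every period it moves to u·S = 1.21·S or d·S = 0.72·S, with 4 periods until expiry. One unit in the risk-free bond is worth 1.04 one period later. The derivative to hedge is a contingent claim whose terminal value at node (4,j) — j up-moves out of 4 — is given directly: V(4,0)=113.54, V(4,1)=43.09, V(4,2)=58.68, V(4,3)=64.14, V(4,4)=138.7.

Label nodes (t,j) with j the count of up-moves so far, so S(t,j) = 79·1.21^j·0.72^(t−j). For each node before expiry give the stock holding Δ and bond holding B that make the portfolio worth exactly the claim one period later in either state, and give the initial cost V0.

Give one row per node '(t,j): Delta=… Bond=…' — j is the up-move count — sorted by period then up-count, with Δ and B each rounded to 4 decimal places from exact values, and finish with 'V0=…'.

Under the risk-neutral measure, an up-move has probability p* = (R−d)/(u−d) = 0.6531 and values discount at R = 1.04.
Terminal values V(4,·): V(4,0)=113.5400, V(4,1)=43.0900, V(4,2)=58.6800, V(4,3)=64.1400, V(4,4)=138.7000
(3,0): S=29.4866. Δ = (V_up−V_dn)/(S_up−S_dn) = (43.0900−113.5400)/(35.6788−21.2303) = -4.8760. V = [p*·43.0900 + (1−p*)·113.5400]/1.04 = 64.9345. B = V − Δ·S = 208.7100.
(3,1): S=49.5539. Δ = (V_up−V_dn)/(S_up−S_dn) = (58.6800−43.0900)/(59.9602−35.6788) = 0.6421. V = [p*·58.6800 + (1−p*)·43.0900]/1.04 = 51.2223. B = V − Δ·S = 19.4060.
(3,2): S=83.2780. Δ = (V_up−V_dn)/(S_up−S_dn) = (64.1400−58.6800)/(100.7664−59.9602) = 0.1338. V = [p*·64.1400 + (1−p*)·58.6800]/1.04 = 59.8516. B = V − Δ·S = 48.7088.
(3,3): S=139.9533. Δ = (V_up−V_dn)/(S_up−S_dn) = (138.7000−64.1400)/(169.3435−100.7664) = 1.0872. V = [p*·138.7000 + (1−p*)·64.1400]/1.04 = 108.4925. B = V − Δ·S = -43.6707.
(2,0): S=40.9536. Δ = (V_up−V_dn)/(S_up−S_dn) = (51.2223−64.9345)/(49.5539−29.4866) = -0.6833. V = [p*·51.2223 + (1−p*)·64.9345]/1.04 = 53.8265. B = V − Δ·S = 81.8105.
(2,1): S=68.8248. Δ = (V_up−V_dn)/(S_up−S_dn) = (59.8516−51.2223)/(83.2780−49.5539) = 0.2559. V = [p*·59.8516 + (1−p*)·51.2223]/1.04 = 54.6710. B = V − Δ·S = 37.0601.
(2,2): S=115.6639. Δ = (V_up−V_dn)/(S_up−S_dn) = (108.4925−59.8516)/(139.9533−83.2780) = 0.8582. V = [p*·108.4925 + (1−p*)·59.8516]/1.04 = 88.0934. B = V − Δ·S = -11.1737.
(1,0): S=56.8800. Δ = (V_up−V_dn)/(S_up−S_dn) = (54.6710−53.8265)/(68.8248−40.9536) = 0.0303. V = [p*·54.6710 + (1−p*)·53.8265]/1.04 = 52.2865. B = V − Δ·S = 50.5632.
(1,1): S=95.5900. Δ = (V_up−V_dn)/(S_up−S_dn) = (88.0934−54.6710)/(115.6639−68.8248) = 0.7136. V = [p*·88.0934 + (1−p*)·54.6710]/1.04 = 73.5556. B = V − Δ·S = 5.3466.
(0,0): S=79.0000. Δ = (V_up−V_dn)/(S_up−S_dn) = (73.5556−52.2865)/(95.5900−56.8800) = 0.5494. V = [p*·73.5556 + (1−p*)·52.2865]/1.04 = 63.6313. B = V − Δ·S = 20.2250.
Self-financing check: at every node Δ·S+B equals the discounted successor values.

(0,0): Delta=0.5494 Bond=20.2250
(1,0): Delta=0.0303 Bond=50.5632
(1,1): Delta=0.7136 Bond=5.3466
(2,0): Delta=-0.6833 Bond=81.8105
(2,1): Delta=0.2559 Bond=37.0601
(2,2): Delta=0.8582 Bond=-11.1737
(3,0): Delta=-4.8760 Bond=208.7100
(3,1): Delta=0.6421 Bond=19.4060
(3,2): Delta=0.1338 Bond=48.7088
(3,3): Delta=1.0872 Bond=-43.6707
V0=63.6313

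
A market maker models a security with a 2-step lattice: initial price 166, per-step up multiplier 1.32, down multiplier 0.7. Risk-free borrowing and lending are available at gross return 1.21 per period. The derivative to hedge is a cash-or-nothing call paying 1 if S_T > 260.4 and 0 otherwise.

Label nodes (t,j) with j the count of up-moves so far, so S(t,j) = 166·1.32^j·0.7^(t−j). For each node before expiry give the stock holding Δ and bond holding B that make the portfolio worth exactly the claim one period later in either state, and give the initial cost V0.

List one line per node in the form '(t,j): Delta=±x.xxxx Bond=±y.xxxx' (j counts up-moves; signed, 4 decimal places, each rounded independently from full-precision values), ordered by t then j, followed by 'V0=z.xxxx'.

(0,0): Delta=0.0066 Bond=-0.6343
(1,0): Delta=0.0000 Bond=0.0000
(1,1): Delta=0.0074 Bond=-0.9331
V0=0.4622

The replicating-portfolio and risk-neutral prices coincide; use p* = (1.21−0.7)/(1.32−0.7) = 0.8226 for the latter.
Terminal values V(2,·): V(2,0)=0.0000, V(2,1)=0.0000, V(2,2)=1.0000
(1,0): S=116.2000. Δ = (V_up−V_dn)/(S_up−S_dn) = (0.0000−0.0000)/(153.3840−81.3400) = 0.0000. V = [p*·0.0000 + (1−p*)·0.0000]/1.21 = 0.0000. B = V − Δ·S = 0.0000.
(1,1): S=219.1200. Δ = (V_up−V_dn)/(S_up−S_dn) = (1.0000−0.0000)/(289.2384−153.3840) = 0.0074. V = [p*·1.0000 + (1−p*)·0.0000]/1.21 = 0.6798. B = V − Δ·S = -0.9331.
(0,0): S=166.0000. Δ = (V_up−V_dn)/(S_up−S_dn) = (0.6798−0.0000)/(219.1200−116.2000) = 0.0066. V = [p*·0.6798 + (1−p*)·0.0000]/1.21 = 0.4622. B = V − Δ·S = -0.6343.
Check: Δ(0,0)·S0 + B(0,0) = 0.4622 = V0.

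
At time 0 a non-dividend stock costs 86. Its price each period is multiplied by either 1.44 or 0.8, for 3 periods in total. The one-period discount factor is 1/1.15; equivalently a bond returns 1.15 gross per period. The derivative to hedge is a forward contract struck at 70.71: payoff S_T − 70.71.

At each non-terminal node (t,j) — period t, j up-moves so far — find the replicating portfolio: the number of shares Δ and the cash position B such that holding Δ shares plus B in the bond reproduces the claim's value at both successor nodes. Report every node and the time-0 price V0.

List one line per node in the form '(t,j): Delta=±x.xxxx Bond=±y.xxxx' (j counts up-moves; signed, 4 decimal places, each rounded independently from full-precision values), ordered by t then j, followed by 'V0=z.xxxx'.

(0,0): Delta=1.0000 Bond=-46.4930
(1,0): Delta=1.0000 Bond=-53.4669
(1,1): Delta=1.0000 Bond=-53.4669
(2,0): Delta=1.0000 Bond=-61.4870
(2,1): Delta=1.0000 Bond=-61.4870
(2,2): Delta=1.0000 Bond=-61.4870
V0=39.5070

The replicating-portfolio and risk-neutral prices coincide; use p* = (1.15−0.8)/(1.44−0.8) = 0.5469 for the latter.
Terminal values V(3,·): V(3,0)=-26.6780, V(3,1)=8.5476, V(3,2)=71.9537, V(3,3)=186.0846
Node (2,0) S=55.0400: V=(p*·8.5476+(1−p*)·-26.6780)/1.15=-6.4470; Δ=(8.5476−-26.6780)/(79.2576−44.0320)=1.0000; B=V−Δ·S=-61.4870
Node (2,1) S=99.0720: V=(p*·71.9537+(1−p*)·8.5476)/1.15=37.5850; Δ=(71.9537−8.5476)/(142.6637−79.2576)=1.0000; B=V−Δ·S=-61.4870
Node (2,2) S=178.3296: V=(p*·186.0846+(1−p*)·71.9537)/1.15=116.8426; Δ=(186.0846−71.9537)/(256.7946−142.6637)=1.0000; B=V−Δ·S=-61.4870
Node (1,0) S=68.8000: V=(p*·37.5850+(1−p*)·-6.4470)/1.15=15.3331; Δ=(37.5850−-6.4470)/(99.0720−55.0400)=1.0000; B=V−Δ·S=-53.4669
Node (1,1) S=123.8400: V=(p*·116.8426+(1−p*)·37.5850)/1.15=70.3731; Δ=(116.8426−37.5850)/(178.3296−99.0720)=1.0000; B=V−Δ·S=-53.4669
Node (0,0) S=86.0000: V=(p*·70.3731+(1−p*)·15.3331)/1.15=39.5070; Δ=(70.3731−15.3331)/(123.8400−68.8000)=1.0000; B=V−Δ·S=-46.4930
Check: Δ(0,0)·S0 + B(0,0) = 39.5070 = V0.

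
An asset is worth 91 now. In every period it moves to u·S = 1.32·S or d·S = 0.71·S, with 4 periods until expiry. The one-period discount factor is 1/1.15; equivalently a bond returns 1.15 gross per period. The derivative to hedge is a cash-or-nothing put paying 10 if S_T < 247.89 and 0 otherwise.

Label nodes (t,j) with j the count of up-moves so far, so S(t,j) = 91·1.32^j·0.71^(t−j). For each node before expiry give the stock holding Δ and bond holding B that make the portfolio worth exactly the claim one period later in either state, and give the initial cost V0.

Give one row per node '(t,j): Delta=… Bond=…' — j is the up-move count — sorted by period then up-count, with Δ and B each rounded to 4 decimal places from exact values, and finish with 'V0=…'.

Under the risk-neutral measure, an up-move has probability p* = (R−d)/(u−d) = 0.7213 and values discount at R = 1.15.
Terminal values V(4,·): V(4,0)=10.0000, V(4,1)=10.0000, V(4,2)=10.0000, V(4,3)=10.0000, V(4,4)=0.0000
  t=3,j=0: stock 32.5699 → up 42.9923 (V=10.0000), down 23.1246 (V=10.0000). Price 8.6957; hedge Δ=0.0000, bond B=8.6957.
  t=3,j=1: stock 60.5525 → up 79.9293 (V=10.0000), down 42.9923 (V=10.0000). Price 8.6957; hedge Δ=0.0000, bond B=8.6957.
  t=3,j=2: stock 112.5765 → up 148.6009 (V=10.0000), down 79.9293 (V=10.0000). Price 8.6957; hedge Δ=0.0000, bond B=8.6957.
  t=3,j=3: stock 209.2971 → up 276.2722 (V=0.0000), down 148.6009 (V=10.0000). Price 2.4234; hedge Δ=-0.0783, bond B=18.8168.
  t=2,j=0: stock 45.8731 → up 60.5525 (V=8.6957), down 32.5699 (V=8.6957). Price 7.5614; hedge Δ=0.0000, bond B=7.5614.
  t=2,j=1: stock 85.2852 → up 112.5765 (V=8.6957), down 60.5525 (V=8.6957). Price 7.5614; hedge Δ=0.0000, bond B=7.5614.
  t=2,j=2: stock 158.5584 → up 209.2971 (V=2.4234), down 112.5765 (V=8.6957). Price 3.6273; hedge Δ=-0.0648, bond B=13.9097.
  t=1,j=0: stock 64.6100 → up 85.2852 (V=7.5614), down 45.8731 (V=7.5614). Price 6.5752; hedge Δ=0.0000, bond B=6.5752.
  t=1,j=1: stock 120.1200 → up 158.5584 (V=3.6273), down 85.2852 (V=7.5614). Price 4.1076; hedge Δ=-0.0537, bond B=10.5570.
  t=0,j=0: stock 91.0000 → up 120.1200 (V=4.1076), down 64.6100 (V=6.5752). Price 4.1698; hedge Δ=-0.0445, bond B=8.2150.
The time-0 hedge costs 4.1698, which is the no-arbitrage price.

(0,0): Delta=-0.0445 Bond=8.2150
(1,0): Delta=0.0000 Bond=6.5752
(1,1): Delta=-0.0537 Bond=10.5570
(2,0): Delta=0.0000 Bond=7.5614
(2,1): Delta=0.0000 Bond=7.5614
(2,2): Delta=-0.0648 Bond=13.9097
(3,0): Delta=0.0000 Bond=8.6957
(3,1): Delta=0.0000 Bond=8.6957
(3,2): Delta=0.0000 Bond=8.6957
(3,3): Delta=-0.0783 Bond=18.8168
V0=4.1698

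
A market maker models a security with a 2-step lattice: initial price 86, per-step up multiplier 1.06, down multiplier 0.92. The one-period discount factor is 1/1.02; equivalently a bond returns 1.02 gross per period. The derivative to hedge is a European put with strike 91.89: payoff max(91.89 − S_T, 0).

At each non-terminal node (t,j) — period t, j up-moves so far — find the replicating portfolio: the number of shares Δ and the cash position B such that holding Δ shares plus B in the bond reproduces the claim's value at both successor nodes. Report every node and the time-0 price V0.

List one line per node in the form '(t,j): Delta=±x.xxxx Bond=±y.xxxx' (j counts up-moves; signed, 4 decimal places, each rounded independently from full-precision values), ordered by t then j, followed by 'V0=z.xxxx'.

Under the risk-neutral measure, an up-move has probability p* = (R−d)/(u−d) = 0.7143 and values discount at R = 1.02.
At expiry t=2: V(2,0)=19.0996, V(2,1)=8.0228, V(2,2)=0.0000
Node (1,0) S=79.1200: V=(p*·8.0228+(1−p*)·19.0996)/1.02=10.9682; Δ=(8.0228−19.0996)/(83.8672−72.7904)=-1.0000; B=V−Δ·S=90.0882
Node (1,1) S=91.1600: V=(p*·0.0000+(1−p*)·8.0228)/1.02=2.2473; Δ=(0.0000−8.0228)/(96.6296−83.8672)=-0.6286; B=V−Δ·S=59.5530
Node (0,0) S=86.0000: V=(p*·2.2473+(1−p*)·10.9682)/1.02=4.6461; Δ=(2.2473−10.9682)/(91.1600−79.1200)=-0.7243; B=V−Δ·S=66.9386
Check: Δ(0,0)·S0 + B(0,0) = 4.6461 = V0.

(0,0): Delta=-0.7243 Bond=66.9386
(1,0): Delta=-1.0000 Bond=90.0882
(1,1): Delta=-0.6286 Bond=59.5530
V0=4.6461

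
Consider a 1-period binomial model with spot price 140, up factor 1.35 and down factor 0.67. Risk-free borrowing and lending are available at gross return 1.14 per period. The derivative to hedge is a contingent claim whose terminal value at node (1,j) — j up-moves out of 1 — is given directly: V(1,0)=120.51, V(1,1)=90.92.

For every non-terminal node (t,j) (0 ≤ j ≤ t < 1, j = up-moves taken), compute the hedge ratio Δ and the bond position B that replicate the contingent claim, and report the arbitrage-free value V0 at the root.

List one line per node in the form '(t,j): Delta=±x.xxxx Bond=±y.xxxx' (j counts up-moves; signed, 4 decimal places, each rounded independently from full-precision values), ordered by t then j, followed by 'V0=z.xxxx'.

(0,0): Delta=-0.3108 Bond=131.2850
V0=87.7703

The replicating-portfolio and risk-neutral prices coincide; use p* = (1.14−0.67)/(1.35−0.67) = 0.6912 for the latter.
At expiry t=1: V(1,0)=120.5100, V(1,1)=90.9200
(0,0): S=140.0000. Δ = (V_up−V_dn)/(S_up−S_dn) = (90.9200−120.5100)/(189.0000−93.8000) = -0.3108. V = [p*·90.9200 + (1−p*)·120.5100]/1.14 = 87.7703. B = V − Δ·S = 131.2850.
Each (Δ,B) replicates both successor values, so the strategy is self-financing and V0 is arbitrage-free.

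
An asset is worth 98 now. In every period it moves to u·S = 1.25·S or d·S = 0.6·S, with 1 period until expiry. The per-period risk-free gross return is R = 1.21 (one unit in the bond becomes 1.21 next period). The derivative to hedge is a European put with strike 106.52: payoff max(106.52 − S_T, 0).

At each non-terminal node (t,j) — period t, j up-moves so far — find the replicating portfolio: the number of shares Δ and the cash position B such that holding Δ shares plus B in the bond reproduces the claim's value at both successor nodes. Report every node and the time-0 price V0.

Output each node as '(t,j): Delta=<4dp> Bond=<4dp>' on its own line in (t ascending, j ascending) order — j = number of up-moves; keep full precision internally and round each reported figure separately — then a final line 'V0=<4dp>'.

The replicating-portfolio and risk-neutral prices coincide; use p* = (1.21−0.6)/(1.25−0.6) = 0.9385 for the latter.
Terminal values V(1,·): V(1,0)=47.7200, V(1,1)=0.0000
(0,0): S=98.0000. Δ = (V_up−V_dn)/(S_up−S_dn) = (0.0000−47.7200)/(122.5000−58.8000) = -0.7491. V = [p*·0.0000 + (1−p*)·47.7200]/1.21 = 2.4270. B = V − Δ·S = 75.8423.
The time-0 hedge costs 2.4270, which is the no-arbitrage price.

(0,0): Delta=-0.7491 Bond=75.8423
V0=2.4270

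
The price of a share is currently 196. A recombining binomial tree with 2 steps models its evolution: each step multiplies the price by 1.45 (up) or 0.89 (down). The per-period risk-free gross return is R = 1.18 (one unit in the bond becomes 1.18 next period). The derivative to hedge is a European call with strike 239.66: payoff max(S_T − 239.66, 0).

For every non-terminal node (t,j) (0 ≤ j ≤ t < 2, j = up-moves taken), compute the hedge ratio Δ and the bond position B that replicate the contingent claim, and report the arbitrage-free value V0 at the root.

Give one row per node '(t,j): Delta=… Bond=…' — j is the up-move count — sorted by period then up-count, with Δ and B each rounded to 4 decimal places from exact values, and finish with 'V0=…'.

(0,0): Delta=0.6858 Bond=-96.4407
(1,0): Delta=0.1359 Bond=-17.8835
(1,1): Delta=1.0000 Bond=-203.1017
V0=37.9719

Risk-neutral probability p* = (R−d)/(u−d) = (1.18−0.89)/(1.45−0.89) = 0.5179.
Terminal payoffs: V(2,0)=0.0000, V(2,1)=13.2780, V(2,2)=172.4300
Node (1,0) S=174.4400: V=(p*·13.2780+(1−p*)·0.0000)/1.18=5.8272; Δ=(13.2780−0.0000)/(252.9380−155.2516)=0.1359; B=V−Δ·S=-17.8835
Node (1,1) S=284.2000: V=(p*·172.4300+(1−p*)·13.2780)/1.18=81.0983; Δ=(172.4300−13.2780)/(412.0900−252.9380)=1.0000; B=V−Δ·S=-203.1017
Node (0,0) S=196.0000: V=(p*·81.0983+(1−p*)·5.8272)/1.18=37.9719; Δ=(81.0983−5.8272)/(284.2000−174.4400)=0.6858; B=V−Δ·S=-96.4407
Self-financing check: at every node Δ·S+B equals the discounted successor values.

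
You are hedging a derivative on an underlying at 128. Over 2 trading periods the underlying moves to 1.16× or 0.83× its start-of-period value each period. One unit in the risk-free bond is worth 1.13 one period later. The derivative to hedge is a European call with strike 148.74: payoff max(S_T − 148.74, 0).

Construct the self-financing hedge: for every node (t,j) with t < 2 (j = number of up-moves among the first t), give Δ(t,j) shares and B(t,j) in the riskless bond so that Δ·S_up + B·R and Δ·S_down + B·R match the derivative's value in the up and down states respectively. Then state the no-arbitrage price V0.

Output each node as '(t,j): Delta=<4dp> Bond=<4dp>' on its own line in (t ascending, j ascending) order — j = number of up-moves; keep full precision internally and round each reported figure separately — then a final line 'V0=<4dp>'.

Since d<R<u, set p* = (R−d)/(u−d) = 0.9091; price each node as the discounted p*-expectation of its children.
At expiry t=2: V(2,0)=0.0000, V(2,1)=0.0000, V(2,2)=23.4968
Node (1,0) S=106.2400: V=(p*·0.0000+(1−p*)·0.0000)/1.13=0.0000; Δ=(0.0000−0.0000)/(123.2384−88.1792)=0.0000; B=V−Δ·S=0.0000
Node (1,1) S=148.4800: V=(p*·23.4968+(1−p*)·0.0000)/1.13=18.9033; Δ=(23.4968−0.0000)/(172.2368−123.2384)=0.4795; B=V−Δ·S=-52.2991
Node (0,0) S=128.0000: V=(p*·18.9033+(1−p*)·0.0000)/1.13=15.2078; Δ=(18.9033−0.0000)/(148.4800−106.2400)=0.4475; B=V−Δ·S=-42.0749
Check: Δ(0,0)·S0 + B(0,0) = 15.2078 = V0.

(0,0): Delta=0.4475 Bond=-42.0749
(1,0): Delta=0.0000 Bond=0.0000
(1,1): Delta=0.4795 Bond=-52.2991
V0=15.2078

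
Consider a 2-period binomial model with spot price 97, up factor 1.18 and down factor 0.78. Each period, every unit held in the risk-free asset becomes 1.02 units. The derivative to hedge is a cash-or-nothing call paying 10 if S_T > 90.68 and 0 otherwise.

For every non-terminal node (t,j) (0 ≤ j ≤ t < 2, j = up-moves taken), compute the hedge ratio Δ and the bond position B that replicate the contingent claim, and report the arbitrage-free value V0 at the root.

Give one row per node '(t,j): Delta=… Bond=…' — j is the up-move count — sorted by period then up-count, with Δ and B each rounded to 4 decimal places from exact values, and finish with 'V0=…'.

The replicating-portfolio and risk-neutral prices coincide; use p* = (1.02−0.78)/(1.18−0.78) = 0.6000 for the latter.
At expiry t=2: V(2,0)=0.0000, V(2,1)=0.0000, V(2,2)=10.0000
(1,0): S=75.6600. Δ = (V_up−V_dn)/(S_up−S_dn) = (0.0000−0.0000)/(89.2788−59.0148) = 0.0000. V = [p*·0.0000 + (1−p*)·0.0000]/1.02 = 0.0000. B = V − Δ·S = 0.0000.
(1,1): S=114.4600. Δ = (V_up−V_dn)/(S_up−S_dn) = (10.0000−0.0000)/(135.0628−89.2788) = 0.2184. V = [p*·10.0000 + (1−p*)·0.0000]/1.02 = 5.8824. B = V − Δ·S = -19.1176.
(0,0): S=97.0000. Δ = (V_up−V_dn)/(S_up−S_dn) = (5.8824−0.0000)/(114.4600−75.6600) = 0.1516. V = [p*·5.8824 + (1−p*)·0.0000]/1.02 = 3.4602. B = V − Δ·S = -11.2457.
Root portfolio cost Δ·97+B reproduces V0=3.4602.

(0,0): Delta=0.1516 Bond=-11.2457
(1,0): Delta=0.0000 Bond=0.0000
(1,1): Delta=0.2184 Bond=-19.1176
V0=3.4602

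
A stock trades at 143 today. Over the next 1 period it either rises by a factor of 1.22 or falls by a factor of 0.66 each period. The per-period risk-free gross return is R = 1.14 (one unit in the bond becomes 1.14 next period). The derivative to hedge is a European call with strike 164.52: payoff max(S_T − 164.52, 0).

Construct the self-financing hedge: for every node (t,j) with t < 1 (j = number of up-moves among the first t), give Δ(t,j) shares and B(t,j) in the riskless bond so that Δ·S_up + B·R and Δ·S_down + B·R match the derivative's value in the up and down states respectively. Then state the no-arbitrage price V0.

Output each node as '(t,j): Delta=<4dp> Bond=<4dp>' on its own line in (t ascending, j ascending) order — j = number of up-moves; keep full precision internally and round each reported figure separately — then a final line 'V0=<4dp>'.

(0,0): Delta=0.1241 Bond=-10.2763
V0=7.4737

Risk-neutral probability p* = (R−d)/(u−d) = (1.14−0.66)/(1.22−0.66) = 0.8571.
Payoff layer (t=1): V(1,0)=0.0000, V(1,1)=9.9400
(0,0): S=143.0000. Δ = (V_up−V_dn)/(S_up−S_dn) = (9.9400−0.0000)/(174.4600−94.3800) = 0.1241. V = [p*·9.9400 + (1−p*)·0.0000]/1.14 = 7.4737. B = V − Δ·S = -10.2763.
Each (Δ,B) replicates both successor values, so the strategy is self-financing and V0 is arbitrage-free.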